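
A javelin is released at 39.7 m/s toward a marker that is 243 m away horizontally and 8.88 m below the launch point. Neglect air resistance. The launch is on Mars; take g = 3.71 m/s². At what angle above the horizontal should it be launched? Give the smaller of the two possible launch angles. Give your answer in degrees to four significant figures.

15.13°

Trajectory: y = x tanθ − g x² (1 + tan²θ)/(2v₀²). With x = 243, y = −8.88, v₀ = 39.7, g = 3.71:
69.50 tan²θ − 243 tanθ + (60.62) = 0.
tanθ = [243 ± √(243² − 4 × 69.50 × (60.62))] / (2 × 69.50) = (243 ± 205.4) / 139.0, giving tanθ = 0.2704 or 3.226.
θ = 15.13° or 72.78°; the smaller is 15.13°.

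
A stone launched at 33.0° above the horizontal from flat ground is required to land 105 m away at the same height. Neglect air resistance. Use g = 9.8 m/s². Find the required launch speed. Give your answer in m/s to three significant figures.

33.6 m/s

From R = (v₀² / g) sin 2θ: v₀ = √(gR / sin 2θ).
v₀ = √(9.80 × 105 / sin 66.00°) = √(1029 / 0.9135) = √1126.4 = 33.56 m/s.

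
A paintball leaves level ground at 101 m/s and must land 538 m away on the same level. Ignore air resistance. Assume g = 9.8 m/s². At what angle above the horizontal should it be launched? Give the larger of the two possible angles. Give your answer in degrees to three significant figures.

From R = (v₀²/g) sin 2θ: sin 2θ = 9.80 × 538 / 10201 = 0.5169.
2θ = 31.12° or 180° − 31.12° = 148.9°, so θ = 15.56° or 74.44°.
The larger angle is 74.44°.

74.4°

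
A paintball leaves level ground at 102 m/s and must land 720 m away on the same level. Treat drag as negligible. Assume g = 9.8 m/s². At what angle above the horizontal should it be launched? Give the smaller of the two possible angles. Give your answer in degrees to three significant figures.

From R = (v₀²/g) sin 2θ: sin 2θ = 9.80 × 720 / 10404 = 0.6782.
2θ = 42.70° or 180° − 42.70° = 137.3°, so θ = 21.35° or 68.65°.
The smaller angle is 21.35°.

21.4°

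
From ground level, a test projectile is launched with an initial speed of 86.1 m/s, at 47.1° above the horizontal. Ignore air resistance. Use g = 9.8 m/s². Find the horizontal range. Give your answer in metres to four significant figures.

vₓ = 86.10 cos 47.1° = 58.61 m/s; v_y0 = 86.10 sin 47.1° = 63.07 m/s.
Time aloft: T = 2 v_y0 / g = 2 × 63.07 / 9.80 = 12.87 s.
Horizontal distance R = vₓ T = 58.61 × 12.87 = 754.4 m.

754.4 m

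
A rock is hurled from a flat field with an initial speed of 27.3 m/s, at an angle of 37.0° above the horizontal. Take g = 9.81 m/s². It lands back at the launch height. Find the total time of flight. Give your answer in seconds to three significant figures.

Resolve: vₓ = 27.30 cos 37.0° = 21.80 m/s and v_y0 = 27.30 sin 37.0° = 16.43 m/s.
It returns to y = 0 when t = 2 v_y0 / g = 2(16.43)/9.81 = 3.350 s.

3.35 s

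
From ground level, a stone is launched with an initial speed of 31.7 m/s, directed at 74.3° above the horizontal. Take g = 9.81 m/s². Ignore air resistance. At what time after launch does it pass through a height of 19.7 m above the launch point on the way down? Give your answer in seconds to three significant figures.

Resolve: vₓ = 31.70 cos 74.3° = 8.578 m/s and v_y0 = 31.70 sin 74.3° = 30.52 m/s.
Set y = v_y0 t − ½ g t² = 19.7: 4.905 t² − 30.52 t + 19.7 = 0.
Quadratic formula: t = (30.52 ± √544.79) / 9.81 = (30.52 ± 23.34) / 9.81 → t = 0.7316 s or 5.490 s.
The descending-branch root is 5.490 s.

5.49 s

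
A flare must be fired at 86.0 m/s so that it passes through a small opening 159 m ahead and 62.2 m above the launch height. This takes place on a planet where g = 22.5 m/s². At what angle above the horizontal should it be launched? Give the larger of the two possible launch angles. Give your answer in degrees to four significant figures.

73.40°

Trajectory: y = x tanθ − g x² (1 + tan²θ)/(2v₀²). With x = 159, y = 62.2, v₀ = 86.0, g = 22.5:
38.45 tan²θ − 159 tanθ + (100.7) = 0.
tanθ = [159 ± √(159² − 4 × 38.45 × (100.7))] / (2 × 38.45) = (159 ± 98.99) / 76.91, giving tanθ = 0.7803 or 3.354.
θ = 37.97° or 73.40°; the larger is 73.40°.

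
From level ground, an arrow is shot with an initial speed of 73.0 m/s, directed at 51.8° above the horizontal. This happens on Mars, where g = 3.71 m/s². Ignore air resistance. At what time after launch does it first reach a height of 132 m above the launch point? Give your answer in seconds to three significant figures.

2.50 s

Components: vₓ = 73.00 cos 51.8° = 45.14 m/s, v_y0 = 73.00 sin 51.8° = 57.37 m/s.
Require v_y0 t − ½ g t² = 132, i.e. 1.855 t² − 57.37 t + 132 = 0.
t = [57.37 ± √(57.37² − 2·3.71·132)] / 3.71 = (57.37 ± 48.08) / 3.71, so t = 2.504 s or t = 28.42 s.
The first (ascending) time is 2.504 s.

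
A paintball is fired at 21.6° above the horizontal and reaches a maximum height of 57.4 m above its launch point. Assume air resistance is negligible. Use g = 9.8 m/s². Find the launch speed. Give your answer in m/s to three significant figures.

At the peak v_y = 0, so v_y0 = √(2gH) = √(2 × 9.80 × 57.4) = 33.54 m/s.
v_y0 = v₀ sin θ ⇒ v₀ = 33.54 / sin 21.6° = 91.11 m/s.

91.1 m/s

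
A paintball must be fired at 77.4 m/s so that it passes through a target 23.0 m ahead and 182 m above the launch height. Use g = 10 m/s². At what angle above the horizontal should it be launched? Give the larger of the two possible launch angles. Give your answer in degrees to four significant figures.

Trajectory: y = x tanθ − g x² (1 + tan²θ)/(2v₀²). With x = 23.0, y = 182, v₀ = 77.4, g = 10.0:
0.4415 tan²θ − 23.0 tanθ + (182.4) = 0.
tanθ = [23.0 ± √(23.0² − 4 × 0.4415 × (182.4))] / (2 × 0.4415) = (23.0 ± 14.38) / 0.8830, giving tanθ = 9.761 or 42.33.
θ = 84.15° or 88.65°; the larger is 88.65°.

88.65°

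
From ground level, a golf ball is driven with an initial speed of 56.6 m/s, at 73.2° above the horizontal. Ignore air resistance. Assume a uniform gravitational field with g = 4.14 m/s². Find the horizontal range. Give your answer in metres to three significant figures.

428 m

Horizontal component vₓ = 56.60 cos 73.2° = 16.36 m/s; vertical v_y0 = 56.60 sin 73.2° = 54.18 m/s.
Flight time T = 2 v_y0 / g = 26.18 s.
Horizontal distance R = vₓ T = 16.36 × 26.18 = 428.2 m.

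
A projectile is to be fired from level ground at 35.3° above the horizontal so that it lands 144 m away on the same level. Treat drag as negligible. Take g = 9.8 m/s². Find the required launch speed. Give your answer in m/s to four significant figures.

38.68 m/s

From R = (v₀² / g) sin 2θ: v₀ = √(gR / sin 2θ).
v₀ = √(9.80 × 144 / sin 70.60°) = √(1411 / 0.9432) = √1496.1 = 38.68 m/s.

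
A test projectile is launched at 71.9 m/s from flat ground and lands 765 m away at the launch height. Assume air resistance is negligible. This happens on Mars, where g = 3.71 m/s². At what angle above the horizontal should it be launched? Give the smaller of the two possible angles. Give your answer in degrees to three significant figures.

R = v₀² sin 2θ / g gives sin 2θ = gR/v₀² = 3.71·765/71.9² = 0.5490.
2θ = 33.30° or 180° − 33.30° = 146.7°, so θ = 16.65° or 73.35°.
The smaller angle is 16.65°.

16.6°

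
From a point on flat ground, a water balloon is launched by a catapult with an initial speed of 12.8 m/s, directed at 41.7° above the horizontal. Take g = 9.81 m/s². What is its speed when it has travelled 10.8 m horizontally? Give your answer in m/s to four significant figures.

Resolve: vₓ = 12.80 cos 41.7° = 9.557 m/s and v_y0 = 12.80 sin 41.7° = 8.515 m/s.
At x = 10.8 m, t = x/vₓ = 10.8/9.557 = 1.130 s.
Vertical velocity there: v_y = v_y0 − g t = 8.515 − 9.81 × 1.130 = −2.571 m/s.
Speed: √(vₓ² + v_y²) = √(9.557² + 2.571²) = 9.897 m/s.

9.897 m/s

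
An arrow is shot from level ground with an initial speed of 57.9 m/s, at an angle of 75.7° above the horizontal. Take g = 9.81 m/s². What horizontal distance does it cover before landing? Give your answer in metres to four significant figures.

vₓ = 57.90 cos 75.7° = 14.30 m/s; v_y0 = 57.90 sin 75.7° = 56.11 m/s.
Time aloft: T = 2 v_y0 / g = 2 × 56.11 / 9.81 = 11.44 s.
Horizontal distance R = vₓ T = 14.30 × 11.44 = 163.6 m.

163.6 m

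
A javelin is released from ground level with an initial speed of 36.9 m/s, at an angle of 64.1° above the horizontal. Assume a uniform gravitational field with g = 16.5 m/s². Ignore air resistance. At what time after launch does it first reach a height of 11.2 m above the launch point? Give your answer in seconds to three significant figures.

vₓ = 36.90 cos 64.1° = 16.12 m/s; v_y0 = 36.90 sin 64.1° = 33.19 m/s.
Set y = v_y0 t − ½ g t² = 11.2: 8.250 t² − 33.19 t + 11.2 = 0.
t = [33.19 ± √(33.19² − 2·16.5·11.2)] / 16.5 = (33.19 ± 27.06) / 16.5, so t = 0.3718 s or t = 3.652 s.
The first (ascending) time is 0.3718 s.

0.372 s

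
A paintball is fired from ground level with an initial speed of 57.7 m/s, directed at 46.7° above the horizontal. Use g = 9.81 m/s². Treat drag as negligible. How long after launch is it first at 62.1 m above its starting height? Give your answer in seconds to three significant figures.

Horizontal component vₓ = 57.70 cos 46.7° = 39.57 m/s; vertical v_y0 = 57.70 sin 46.7° = 41.99 m/s.
Set y = v_y0 t − ½ g t² = 62.1: 4.905 t² − 41.99 t + 62.1 = 0.
t = [41.99 ± √(41.99² − 2·9.81·62.1)] / 9.81 = (41.99 ± 23.34) / 9.81, so t = 1.901 s or t = 6.660 s.
The first (ascending) time is 1.901 s.

1.90 s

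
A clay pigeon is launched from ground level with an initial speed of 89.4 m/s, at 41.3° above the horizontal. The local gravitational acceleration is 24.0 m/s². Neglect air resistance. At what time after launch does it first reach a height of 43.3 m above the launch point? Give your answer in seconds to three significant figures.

Horizontal component vₓ = 89.40 cos 41.3° = 67.16 m/s; vertical v_y0 = 89.40 sin 41.3° = 59.00 m/s.
Require v_y0 t − ½ g t² = 43.3, i.e. 12.00 t² − 59.00 t + 43.3 = 0.
t = [59.00 ± √(59.00² − 2·24.0·43.3)] / 24.0 = (59.00 ± 37.46) / 24.0, so t = 0.8978 s or t = 4.019 s.
The first (ascending) time is 0.8978 s.

0.898 s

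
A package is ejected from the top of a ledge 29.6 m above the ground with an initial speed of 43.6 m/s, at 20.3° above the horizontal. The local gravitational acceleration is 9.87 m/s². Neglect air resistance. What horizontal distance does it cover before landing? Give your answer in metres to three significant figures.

Resolve: vₓ = 43.60 cos 20.3° = 40.89 m/s and v_y0 = 43.60 sin 20.3° = 15.13 m/s.
Vertical motion (up positive, ground at y = 0): 4.935 t² − (15.13) t − 29.6 = 0, so t = (15.13 + √(15.13² + 2·9.87·29.6)) / 9.87 = (15.13 + 28.52) / 9.87 = 4.422 s.
Horizontal distance: R = vₓ t = 40.89 × 4.422 = 180.8 m.

181 m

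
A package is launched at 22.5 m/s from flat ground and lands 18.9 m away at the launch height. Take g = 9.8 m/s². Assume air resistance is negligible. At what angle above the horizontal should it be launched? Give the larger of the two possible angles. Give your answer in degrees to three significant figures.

79.3°

Level-ground range R = v₀² sin(2θ)/g ⇒ sin(2θ) = gR/v₀² = 9.80 × 18.9 / 22.5² = 0.3659.
2θ = 21.46° or 180° − 21.46° = 158.5°, so θ = 10.73° or 79.27°.
The larger angle is 79.27°.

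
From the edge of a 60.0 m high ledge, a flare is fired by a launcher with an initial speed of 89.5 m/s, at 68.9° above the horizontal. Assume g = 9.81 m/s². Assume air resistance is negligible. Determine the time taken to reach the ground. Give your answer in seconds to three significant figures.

17.7 s

Horizontal component vₓ = 89.50 cos 68.9° = 32.22 m/s; vertical v_y0 = 89.50 sin 68.9° = 83.50 m/s.
The projectile lands when y = 60.0 + (83.50) t − ½·9.81·t² = 0. Positive root: t = (83.50 + √(83.50² + 2·9.81·60.0)) / 9.81 = (83.50 + 90.27) / 9.81 = 17.71 s.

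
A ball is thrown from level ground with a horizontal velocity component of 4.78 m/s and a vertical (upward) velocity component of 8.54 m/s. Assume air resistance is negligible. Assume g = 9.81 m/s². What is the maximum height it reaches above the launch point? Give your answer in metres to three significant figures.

3.72 m

At the apex v_y = 0, so H = v_y0²/(2g) = 8.540²/19.62 = 3.717 m.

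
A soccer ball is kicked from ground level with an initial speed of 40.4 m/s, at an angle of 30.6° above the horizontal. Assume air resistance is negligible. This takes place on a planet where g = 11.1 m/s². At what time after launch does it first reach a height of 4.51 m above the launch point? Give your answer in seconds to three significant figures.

0.234 s

Horizontal component vₓ = 40.40 cos 30.6° = 34.77 m/s; vertical v_y0 = 40.40 sin 30.6° = 20.57 m/s.
Height y(t) = 20.57 t − 5.550 t² = 4.51 gives 5.550 t² − 20.57 t + 4.51 = 0.
t = [20.57 ± √(20.57² − 2·11.1·4.51)] / 11.1 = (20.57 ± 17.97) / 11.1, so t = 0.2341 s or t = 3.471 s.
The first (ascending) time is 0.2341 s.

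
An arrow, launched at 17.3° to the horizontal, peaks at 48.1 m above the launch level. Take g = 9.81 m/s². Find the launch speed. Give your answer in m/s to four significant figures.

103.3 m/s

At the peak v_y = 0, so v_y0 = √(2gH) = √(2 × 9.81 × 48.1) = 30.72 m/s.
v_y0 = v₀ sin θ ⇒ v₀ = 30.72 / sin 17.3° = 103.3 m/s.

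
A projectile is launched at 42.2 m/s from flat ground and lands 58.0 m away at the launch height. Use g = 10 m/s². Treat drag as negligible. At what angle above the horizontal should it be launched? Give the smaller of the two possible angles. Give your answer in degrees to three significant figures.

Level-ground range R = v₀² sin(2θ)/g ⇒ sin(2θ) = gR/v₀² = 10.0 × 58.0 / 42.2² = 0.3257.
2θ = 19.01° or 180° − 19.01° = 161.0°, so θ = 9.504° or 80.50°.
The smaller angle is 9.504°.

9.50°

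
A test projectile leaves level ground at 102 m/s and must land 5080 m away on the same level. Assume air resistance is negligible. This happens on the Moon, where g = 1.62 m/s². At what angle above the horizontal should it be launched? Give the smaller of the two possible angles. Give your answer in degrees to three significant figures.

26.1°

R = v₀² sin 2θ / g gives sin 2θ = gR/v₀² = 1.62·5080/102² = 0.7910.
2θ = 52.28° or 180° − 52.28° = 127.7°, so θ = 26.14° or 63.86°.
The smaller angle is 26.14°.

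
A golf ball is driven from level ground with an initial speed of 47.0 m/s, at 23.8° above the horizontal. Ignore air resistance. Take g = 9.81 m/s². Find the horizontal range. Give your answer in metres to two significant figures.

Components: vₓ = 47.00 cos 23.8° = 43.00 m/s, v_y0 = 47.00 sin 23.8° = 18.97 m/s.
Flight time T = 2 v_y0 / g = 3.867 s.
Range: R = vₓ T = 43.00 × 3.867 = 166.3 m.

170 m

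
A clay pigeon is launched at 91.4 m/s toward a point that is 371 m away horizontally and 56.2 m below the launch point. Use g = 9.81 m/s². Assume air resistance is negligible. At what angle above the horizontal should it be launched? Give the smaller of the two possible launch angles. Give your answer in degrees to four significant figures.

Trajectory: y = x tanθ − g x² (1 + tan²θ)/(2v₀²). With x = 371, y = −56.2, v₀ = 91.4, g = 9.81:
80.82 tan²θ − 371 tanθ + (24.62) = 0.
tanθ = [371 ± √(371² − 4 × 80.82 × (24.62))] / (2 × 80.82) = (371 ± 360.1) / 161.6, giving tanθ = 0.06734 or 4.523.
θ = 3.852° or 77.53°; the smaller is 3.852°.

3.852°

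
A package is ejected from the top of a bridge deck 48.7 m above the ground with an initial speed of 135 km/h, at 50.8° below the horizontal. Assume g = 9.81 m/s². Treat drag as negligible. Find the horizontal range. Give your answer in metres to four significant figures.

32.29 m

Convert: 135 km/h = 135/3.6 = 37.50 m/s.
Components: vₓ = 37.50 cos 50.8° = 23.70 m/s, v_y0 = −29.06 m/s (downward).
With up positive and y = 0 at the ground: y(t) = 48.7 + (−29.06) t − 4.905 t². Setting y = 0 and taking the positive root: t = [−29.06 + √(29.06² + 2·9.81·48.7)] / 9.81 = (−29.06 + 42.43) / 9.81 = 1.362 s.
Horizontal distance: R = vₓ t = 23.70 × 1.362 = 32.29 m.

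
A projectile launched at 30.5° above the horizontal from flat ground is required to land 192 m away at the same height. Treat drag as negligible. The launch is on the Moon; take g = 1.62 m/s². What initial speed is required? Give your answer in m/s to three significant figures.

On level ground R = v₀² sin 2θ / g ⇒ v₀ = √(gR / sin 2θ).
v₀ = √(1.62 × 192 / sin 61.00°) = √(311.0 / 0.8746) = √355.63 = 18.86 m/s.

18.9 m/s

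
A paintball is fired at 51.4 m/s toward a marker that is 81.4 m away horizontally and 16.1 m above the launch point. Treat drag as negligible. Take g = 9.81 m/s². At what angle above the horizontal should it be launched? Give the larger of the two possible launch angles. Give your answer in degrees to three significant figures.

Trajectory: y = x tanθ − g x² (1 + tan²θ)/(2v₀²). With x = 81.4, y = 16.1, v₀ = 51.4, g = 9.81:
12.30 tan²θ − 81.4 tanθ + (28.40) = 0.
tanθ = [81.4 ± √(81.4² − 4 × 12.30 × (28.40))] / (2 × 12.30) = (81.4 ± 72.31) / 24.60, giving tanθ = 0.3696 or 6.247.
θ = 20.28° or 80.91°; the larger is 80.91°.

80.9°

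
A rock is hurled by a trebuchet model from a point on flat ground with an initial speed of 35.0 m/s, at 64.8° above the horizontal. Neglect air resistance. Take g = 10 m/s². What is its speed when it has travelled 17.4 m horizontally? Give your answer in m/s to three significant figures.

24.9 m/s

vₓ = 35.00 cos 64.8° = 14.90 m/s; v_y0 = 35.00 sin 64.8° = 31.67 m/s.
At x = 17.4 m, t = x/vₓ = 17.4/14.90 = 1.168 s.
Vertical velocity there: v_y = v_y0 − g t = 31.67 − 10.0 × 1.168 = 19.99 m/s.
Speed: √(vₓ² + v_y²) = √(14.90² + 19.99²) = 24.94 m/s.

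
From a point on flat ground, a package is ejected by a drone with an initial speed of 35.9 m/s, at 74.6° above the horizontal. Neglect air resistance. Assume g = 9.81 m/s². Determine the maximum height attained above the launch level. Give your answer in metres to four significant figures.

vₓ = 35.90 cos 74.6° = 9.533 m/s; v_y0 = 35.90 sin 74.6° = 34.61 m/s.
Maximum height: H = v_y0² / (2g) = 34.61² / (2 × 9.81) = 61.06 m.

61.06 m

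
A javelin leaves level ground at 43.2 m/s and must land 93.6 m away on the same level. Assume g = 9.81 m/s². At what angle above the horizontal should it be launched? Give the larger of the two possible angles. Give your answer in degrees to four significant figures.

75.26°

R = v₀² sin 2θ / g gives sin 2θ = gR/v₀² = 9.81·93.6/43.2² = 0.4920.
2θ = 29.47° or 180° − 29.47° = 150.5°, so θ = 14.74° or 75.26°.
The larger angle is 75.26°.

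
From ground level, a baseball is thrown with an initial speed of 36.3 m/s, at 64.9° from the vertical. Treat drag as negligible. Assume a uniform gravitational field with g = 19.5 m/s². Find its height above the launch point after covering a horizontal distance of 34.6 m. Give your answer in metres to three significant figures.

5.41 m

Resolve: vₓ = 36.30 sin 64.9° = 32.87 m/s and v_y0 = 36.30 cos 64.9° = 15.40 m/s.
At x = 34.6 m, t = x/vₓ = 34.6/32.87 = 1.053 s.
Height: y = v_y0 t − ½ g t² = 15.40 × 1.053 − 9.750 × 1.053² = 16.21 − 10.80 = 5.406 m.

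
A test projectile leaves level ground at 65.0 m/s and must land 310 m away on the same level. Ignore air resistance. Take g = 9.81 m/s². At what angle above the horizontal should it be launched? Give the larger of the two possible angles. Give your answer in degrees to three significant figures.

From R = (v₀²/g) sin 2θ: sin 2θ = 9.81 × 310 / 4225.0 = 0.7198.
2θ = 46.04° or 180° − 46.04° = 134.0°, so θ = 23.02° or 66.98°.
The larger angle is 66.98°.

67.0°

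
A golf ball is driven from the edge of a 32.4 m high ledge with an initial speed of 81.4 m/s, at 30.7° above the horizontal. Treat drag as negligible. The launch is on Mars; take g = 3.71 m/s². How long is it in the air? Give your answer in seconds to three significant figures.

23.2 s

Components: vₓ = 81.40 cos 30.7° = 69.99 m/s, v_y0 = 81.40 sin 30.7° = 41.56 m/s.
The projectile lands when y = 32.4 + (41.56) t − ½·3.71·t² = 0. Positive root: t = (41.56 + √(41.56² + 2·3.71·32.4)) / 3.71 = (41.56 + 44.36) / 3.71 = 23.16 s.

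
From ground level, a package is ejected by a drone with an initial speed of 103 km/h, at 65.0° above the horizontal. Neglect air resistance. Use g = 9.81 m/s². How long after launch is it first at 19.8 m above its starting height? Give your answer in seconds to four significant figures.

Convert: 103 km/h = 103/3.6 = 28.61 m/s.
Resolve: vₓ = 28.61 cos 65.0° = 12.09 m/s and v_y0 = 28.61 sin 65.0° = 25.93 m/s.
Height y(t) = 25.93 t − 4.905 t² = 19.8 gives 4.905 t² − 25.93 t + 19.8 = 0.
Quadratic formula: t = (25.93 ± √283.91) / 9.81 = (25.93 ± 16.85) / 9.81 → t = 0.9257 s or 4.361 s.
The first (ascending) time is 0.9257 s.

0.9257 s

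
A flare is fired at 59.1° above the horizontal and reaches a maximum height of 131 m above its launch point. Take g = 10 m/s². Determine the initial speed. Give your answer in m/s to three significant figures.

At the peak v_y = 0, so v_y0 = √(2gH) = √(2 × 10.0 × 131) = 51.19 m/s.
v_y0 = v₀ sin θ ⇒ v₀ = 51.19 / sin 59.1° = 59.65 m/s.

59.7 m/s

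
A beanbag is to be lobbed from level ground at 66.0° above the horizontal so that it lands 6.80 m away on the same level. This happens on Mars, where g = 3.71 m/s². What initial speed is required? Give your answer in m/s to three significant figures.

5.83 m/s

On level ground R = v₀² sin 2θ / g ⇒ v₀ = √(gR / sin 2θ).
v₀ = √(3.71 × 6.80 / sin 132.0°) = √(25.23 / 0.7431) = √33.948 = 5.826 m/s.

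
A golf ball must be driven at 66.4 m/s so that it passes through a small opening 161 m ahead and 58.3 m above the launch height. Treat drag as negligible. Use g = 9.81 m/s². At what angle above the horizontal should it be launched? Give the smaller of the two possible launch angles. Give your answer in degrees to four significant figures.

31.27°

Trajectory: y = x tanθ − g x² (1 + tan²θ)/(2v₀²). With x = 161, y = 58.3, v₀ = 66.4, g = 9.81:
28.84 tan²θ − 161 tanθ + (87.14) = 0.
tanθ = [161 ± √(161² − 4 × 28.84 × (87.14))] / (2 × 28.84) = (161 ± 126.0) / 57.67, giving tanθ = 0.6073 or 4.976.
θ = 31.27° or 78.64°; the smaller is 31.27°.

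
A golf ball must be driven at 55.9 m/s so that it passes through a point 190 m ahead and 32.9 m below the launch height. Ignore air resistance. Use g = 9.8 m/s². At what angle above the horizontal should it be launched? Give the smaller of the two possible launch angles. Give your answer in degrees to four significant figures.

Trajectory: y = x tanθ − g x² (1 + tan²θ)/(2v₀²). With x = 190, y = −32.9, v₀ = 55.9, g = 9.80:
56.61 tan²θ − 190 tanθ + (23.71) = 0.
tanθ = [190 ± √(190² − 4 × 56.61 × (23.71))] / (2 × 56.61) = (190 ± 175.3) / 113.2, giving tanθ = 0.1298 or 3.227.
θ = 7.396° or 72.78°; the smaller is 7.396°.

7.396°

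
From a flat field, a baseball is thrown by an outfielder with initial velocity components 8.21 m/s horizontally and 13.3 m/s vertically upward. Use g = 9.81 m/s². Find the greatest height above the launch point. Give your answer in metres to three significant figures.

9.02 m

Maximum height: H = v_y0² / (2g) = 13.30² / (2 × 9.81) = 9.016 m.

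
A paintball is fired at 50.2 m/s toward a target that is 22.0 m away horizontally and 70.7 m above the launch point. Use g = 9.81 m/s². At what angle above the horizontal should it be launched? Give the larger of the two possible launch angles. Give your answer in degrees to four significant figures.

87.06°

Trajectory: y = x tanθ − g x² (1 + tan²θ)/(2v₀²). With x = 22.0, y = 70.7, v₀ = 50.2, g = 9.81:
0.9421 tan²θ − 22.0 tanθ + (71.64) = 0.
tanθ = [22.0 ± √(22.0² − 4 × 0.9421 × (71.64))] / (2 × 0.9421) = (22.0 ± 14.63) / 1.884, giving tanθ = 3.912 or 19.44.
θ = 75.66° or 87.06°; the larger is 87.06°.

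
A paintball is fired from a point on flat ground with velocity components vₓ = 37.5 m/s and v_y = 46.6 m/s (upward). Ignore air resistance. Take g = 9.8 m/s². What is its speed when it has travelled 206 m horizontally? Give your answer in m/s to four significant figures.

38.19 m/s

x = vₓ t ⇒ t = 206/37.50 = 5.493 s.
Vertical velocity there: v_y = v_y0 − g t = 46.60 − 9.80 × 5.493 = −7.235 m/s.
Speed: √(vₓ² + v_y²) = √(37.50² + 7.235²) = 38.19 m/s.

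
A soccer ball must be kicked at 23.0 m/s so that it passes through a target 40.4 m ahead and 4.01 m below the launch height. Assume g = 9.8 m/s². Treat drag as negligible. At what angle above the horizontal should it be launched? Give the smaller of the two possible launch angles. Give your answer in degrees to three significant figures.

Trajectory: y = x tanθ − g x² (1 + tan²θ)/(2v₀²). With x = 40.4, y = −4.01, v₀ = 23.0, g = 9.80:
15.12 tan²θ − 40.4 tanθ + (11.11) = 0.
tanθ = [40.4 ± √(40.4² − 4 × 15.12 × (11.11))] / (2 × 15.12) = (40.4 ± 30.99) / 30.24, giving tanθ = 0.3112 or 2.361.
θ = 17.29° or 67.05°; the smaller is 17.29°.

17.3°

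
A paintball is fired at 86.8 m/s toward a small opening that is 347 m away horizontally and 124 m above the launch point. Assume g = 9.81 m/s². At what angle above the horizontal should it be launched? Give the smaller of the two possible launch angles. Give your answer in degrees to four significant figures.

34.65°

Trajectory: y = x tanθ − g x² (1 + tan²θ)/(2v₀²). With x = 347, y = 124, v₀ = 86.8, g = 9.81:
78.39 tan²θ − 347 tanθ + (202.4) = 0.
tanθ = [347 ± √(347² − 4 × 78.39 × (202.4))] / (2 × 78.39) = (347 ± 238.6) / 156.8, giving tanθ = 0.6912 or 3.735.
θ = 34.65° or 75.01°; the smaller is 34.65°.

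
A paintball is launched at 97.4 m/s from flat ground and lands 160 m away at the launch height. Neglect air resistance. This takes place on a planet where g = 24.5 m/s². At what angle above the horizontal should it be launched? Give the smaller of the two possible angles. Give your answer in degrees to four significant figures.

12.20°

From R = (v₀²/g) sin 2θ: sin 2θ = 24.5 × 160 / 9486.8 = 0.4132.
2θ = 24.41° or 180° − 24.41° = 155.6°, so θ = 12.20° or 77.80°.
The smaller angle is 12.20°.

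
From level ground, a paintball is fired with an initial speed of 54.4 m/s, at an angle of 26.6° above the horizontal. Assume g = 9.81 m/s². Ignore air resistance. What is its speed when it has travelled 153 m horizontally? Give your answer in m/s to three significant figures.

49.1 m/s

vₓ = 54.40 cos 26.6° = 48.64 m/s; v_y0 = 54.40 sin 26.6° = 24.36 m/s.
At x = 153 m, t = x/vₓ = 153/48.64 = 3.145 s.
Vertical velocity there: v_y = v_y0 − g t = 24.36 − 9.81 × 3.145 = −6.499 m/s.
Speed: √(vₓ² + v_y²) = √(48.64² + 6.499²) = 49.07 m/s.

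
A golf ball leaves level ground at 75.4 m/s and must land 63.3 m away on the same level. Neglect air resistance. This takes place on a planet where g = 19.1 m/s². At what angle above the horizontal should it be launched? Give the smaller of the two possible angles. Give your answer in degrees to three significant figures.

From R = (v₀²/g) sin 2θ: sin 2θ = 19.1 × 63.3 / 5685.2 = 0.2127.
2θ = 12.28° or 180° − 12.28° = 167.7°, so θ = 6.139° or 83.86°.
The smaller angle is 6.139°.

6.14°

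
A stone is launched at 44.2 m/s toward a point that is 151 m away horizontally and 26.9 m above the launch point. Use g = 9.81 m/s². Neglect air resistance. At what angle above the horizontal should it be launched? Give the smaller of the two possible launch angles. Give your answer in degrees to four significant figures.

38.65°

Trajectory: y = x tanθ − g x² (1 + tan²θ)/(2v₀²). With x = 151, y = 26.9, v₀ = 44.2, g = 9.81:
57.25 tan²θ − 151 tanθ + (84.15) = 0.
tanθ = [151 ± √(151² − 4 × 57.25 × (84.15))] / (2 × 57.25) = (151 ± 59.44) / 114.5, giving tanθ = 0.7997 or 1.838.
θ = 38.65° or 61.45°; the smaller is 38.65°.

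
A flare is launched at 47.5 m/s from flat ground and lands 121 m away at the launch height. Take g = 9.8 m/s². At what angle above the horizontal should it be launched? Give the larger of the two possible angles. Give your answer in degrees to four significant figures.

74.15°

R = v₀² sin 2θ / g gives sin 2θ = gR/v₀² = 9.80·121/47.5² = 0.5256.
2θ = 31.71° or 180° − 31.71° = 148.3°, so θ = 15.85° or 74.15°.
The larger angle is 74.15°.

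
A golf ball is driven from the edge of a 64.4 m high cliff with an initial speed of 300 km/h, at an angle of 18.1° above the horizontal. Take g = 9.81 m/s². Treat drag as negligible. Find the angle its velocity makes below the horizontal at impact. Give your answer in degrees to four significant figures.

29.04°

Convert: 300 km/h = 300/3.6 = 83.33 m/s.
vₓ = 83.33 cos 18.1° = 79.21 m/s; v_y0 = 83.33 sin 18.1° = 25.89 m/s.
Vertical motion (up positive, ground at y = 0): 4.905 t² − (25.89) t − 64.4 = 0, so t = (25.89 + √(25.89² + 2·9.81·64.4)) / 9.81 = (25.89 + 43.98) / 9.81 = 7.122 s.
At impact: v_y = v_y0 − g t = −43.98 m/s; vₓ = 79.21 m/s.
Angle below horizontal: arctan(|v_y|/vₓ) = arctan(43.98/79.21) = 29.04°.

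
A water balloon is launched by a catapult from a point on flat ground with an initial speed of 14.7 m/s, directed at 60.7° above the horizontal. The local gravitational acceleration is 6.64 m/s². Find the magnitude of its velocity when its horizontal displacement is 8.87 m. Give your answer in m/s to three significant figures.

8.56 m/s

Horizontal component vₓ = 14.70 cos 60.7° = 7.194 m/s; vertical v_y0 = 14.70 sin 60.7° = 12.82 m/s.
At x = 8.87 m, t = x/vₓ = 8.87/7.194 = 1.233 s.
Vertical velocity there: v_y = v_y0 − g t = 12.82 − 6.64 × 1.233 = 4.632 m/s.
Speed: √(vₓ² + v_y²) = √(7.194² + 4.632²) = 8.556 m/s.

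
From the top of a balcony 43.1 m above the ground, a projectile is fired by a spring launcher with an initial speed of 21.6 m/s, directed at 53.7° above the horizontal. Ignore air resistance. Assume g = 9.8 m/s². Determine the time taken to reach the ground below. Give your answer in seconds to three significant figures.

5.23 s

vₓ = 21.60 cos 53.7° = 12.79 m/s; v_y0 = 21.60 sin 53.7° = 17.41 m/s.
With up positive and y = 0 at the ground: y(t) = 43.1 + (17.41) t − 4.900 t². Setting y = 0 and taking the positive root: t = [17.41 + √(17.41² + 2·9.80·43.1)] / 9.80 = (17.41 + 33.88) / 9.80 = 5.233 s.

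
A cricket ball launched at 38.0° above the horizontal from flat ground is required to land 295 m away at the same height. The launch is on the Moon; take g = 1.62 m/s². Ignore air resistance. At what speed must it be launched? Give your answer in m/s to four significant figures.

22.19 m/s

From R = (v₀² / g) sin 2θ: v₀ = √(gR / sin 2θ).
v₀ = √(1.62 × 295 / sin 76.00°) = √(477.9 / 0.9703) = √492.53 = 22.19 m/s.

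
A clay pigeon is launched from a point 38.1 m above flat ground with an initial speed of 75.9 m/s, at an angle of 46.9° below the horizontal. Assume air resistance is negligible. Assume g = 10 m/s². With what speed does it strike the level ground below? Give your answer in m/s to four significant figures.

vₓ = 75.90 cos 46.9° = 51.86 m/s; v_y0 = −55.42 m/s (downward).
The projectile lands when y = 38.1 + (−55.42) t − ½·10.0·t² = 0. Positive root: t = (−55.42 + √(55.42² + 2·10.0·38.1)) / 10.0 = (−55.42 + 61.91) / 10.0 = 0.6494 s.
Vertical velocity at impact: v_y = v_y0 − g t = −55.42 − 10.0 × 0.6494 = −61.91 m/s.
Speed: |v| = √(vₓ² + v_y²) = √(51.86² + 61.91²) = 80.76 m/s.

80.76 m/s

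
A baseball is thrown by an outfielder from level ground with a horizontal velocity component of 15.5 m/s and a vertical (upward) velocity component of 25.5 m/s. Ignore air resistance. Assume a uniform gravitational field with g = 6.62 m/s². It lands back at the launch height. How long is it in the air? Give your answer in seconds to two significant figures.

7.7 s

Landing at launch height ⇒ T = 2 v_y0 / g = 2 × 25.50 / 6.62 = 7.704 s.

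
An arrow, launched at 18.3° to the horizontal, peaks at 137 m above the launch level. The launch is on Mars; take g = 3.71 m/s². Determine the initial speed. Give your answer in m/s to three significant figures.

102 m/s

At the peak v_y = 0, so v_y0 = √(2gH) = √(2 × 3.71 × 137) = 31.88 m/s.
v_y0 = v₀ sin θ ⇒ v₀ = 31.88 / sin 18.3° = 101.5 m/s.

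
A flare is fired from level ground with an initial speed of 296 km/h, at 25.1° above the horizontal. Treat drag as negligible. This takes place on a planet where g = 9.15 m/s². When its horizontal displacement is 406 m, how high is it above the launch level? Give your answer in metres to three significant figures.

54.2 m

Convert: 296 km/h = 296/3.6 = 82.22 m/s.
Components: vₓ = 82.22 cos 25.1° = 74.46 m/s, v_y0 = 82.22 sin 25.1° = 34.88 m/s.
At x = 406 m, t = x/vₓ = 406/74.46 = 5.453 s.
Height: y = v_y0 t − ½ g t² = 34.88 × 5.453 − 4.575 × 5.453² = 190.2 − 136.0 = 54.16 m.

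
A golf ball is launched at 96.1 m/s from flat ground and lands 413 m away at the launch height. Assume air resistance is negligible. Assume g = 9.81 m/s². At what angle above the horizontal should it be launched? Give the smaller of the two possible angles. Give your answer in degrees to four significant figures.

13.01°

R = v₀² sin 2θ / g gives sin 2θ = gR/v₀² = 9.81·413/96.1² = 0.4387.
2θ = 26.02° or 180° − 26.02° = 154.0°, so θ = 13.01° or 76.99°.
The smaller angle is 13.01°.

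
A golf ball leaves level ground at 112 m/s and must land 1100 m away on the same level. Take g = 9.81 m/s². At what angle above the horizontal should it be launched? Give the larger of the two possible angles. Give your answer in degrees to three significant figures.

R = v₀² sin 2θ / g gives sin 2θ = gR/v₀² = 9.81·1100/112² = 0.8603.
2θ = 59.34° or 180° − 59.34° = 120.7°, so θ = 29.67° or 60.33°.
The larger angle is 60.33°.

60.3°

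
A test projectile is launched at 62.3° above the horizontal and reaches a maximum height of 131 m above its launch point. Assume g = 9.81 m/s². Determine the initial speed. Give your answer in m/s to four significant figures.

57.26 m/s

At the peak v_y = 0, so v_y0 = √(2gH) = √(2 × 9.81 × 131) = 50.70 m/s.
v_y0 = v₀ sin θ ⇒ v₀ = 50.70 / sin 62.3° = 57.26 m/s.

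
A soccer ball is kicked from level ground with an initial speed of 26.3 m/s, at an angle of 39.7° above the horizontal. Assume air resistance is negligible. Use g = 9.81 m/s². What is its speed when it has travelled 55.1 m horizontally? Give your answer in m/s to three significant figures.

Resolve: vₓ = 26.30 cos 39.7° = 20.24 m/s and v_y0 = 26.30 sin 39.7° = 16.80 m/s.
Time to reach x = 55.1 m: t = x/vₓ = 55.1/20.24 = 2.723 s.
Vertical velocity there: v_y = v_y0 − g t = 16.80 − 9.81 × 2.723 = −9.913 m/s.
Speed: √(vₓ² + v_y²) = √(20.24² + 9.913²) = 22.53 m/s.

22.5 m/s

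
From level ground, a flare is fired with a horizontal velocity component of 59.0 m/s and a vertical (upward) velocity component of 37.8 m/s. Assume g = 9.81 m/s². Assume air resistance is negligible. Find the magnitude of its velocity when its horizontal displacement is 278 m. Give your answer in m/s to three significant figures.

Time to reach x = 278 m: t = x/vₓ = 278/59.00 = 4.712 s.
Vertical velocity there: v_y = v_y0 − g t = 37.80 − 9.81 × 4.712 = −8.423 m/s.
Speed: √(vₓ² + v_y²) = √(59.00² + 8.423²) = 59.60 m/s.

59.6 m/s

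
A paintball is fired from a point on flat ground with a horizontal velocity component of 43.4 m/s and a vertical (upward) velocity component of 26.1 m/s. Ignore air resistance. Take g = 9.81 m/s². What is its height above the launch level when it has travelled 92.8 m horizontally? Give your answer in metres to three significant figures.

33.4 m

x = vₓ t ⇒ t = 92.8/43.40 = 2.138 s.
Height: y = v_y0 t − ½ g t² = 26.10 × 2.138 − 4.905 × 2.138² = 55.81 − 22.43 = 33.38 m.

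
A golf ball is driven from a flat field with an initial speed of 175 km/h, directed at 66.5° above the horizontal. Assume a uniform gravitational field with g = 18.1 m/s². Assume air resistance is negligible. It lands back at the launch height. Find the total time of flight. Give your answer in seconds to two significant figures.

Convert: 175 km/h = 175/3.6 = 48.61 m/s.
vₓ = 48.61 cos 66.5° = 19.38 m/s; v_y0 = 48.61 sin 66.5° = 44.58 m/s.
It returns to y = 0 when t = 2 v_y0 / g = 2(44.58)/18.1 = 4.926 s.

4.9 s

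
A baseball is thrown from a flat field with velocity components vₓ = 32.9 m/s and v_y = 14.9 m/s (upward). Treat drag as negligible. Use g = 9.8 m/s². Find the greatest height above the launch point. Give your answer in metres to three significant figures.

Peak height H = v_y0² / (2g) = 222.01 / 19.60 = 11.33 m.

11.3 m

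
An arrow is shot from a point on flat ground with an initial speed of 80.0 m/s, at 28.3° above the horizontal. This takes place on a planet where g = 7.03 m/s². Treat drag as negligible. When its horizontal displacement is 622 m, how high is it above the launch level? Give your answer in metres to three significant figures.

60.8 m

vₓ = 80.00 cos 28.3° = 70.44 m/s; v_y0 = 80.00 sin 28.3° = 37.93 m/s.
Time to reach x = 622 m: t = x/vₓ = 622/70.44 = 8.830 s.
Height: y = v_y0 t − ½ g t² = 37.93 × 8.830 − 3.515 × 8.830² = 334.9 − 274.1 = 60.82 m.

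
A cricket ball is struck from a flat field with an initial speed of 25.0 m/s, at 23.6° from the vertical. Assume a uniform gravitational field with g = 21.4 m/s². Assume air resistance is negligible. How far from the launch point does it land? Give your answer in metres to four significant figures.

Resolve: vₓ = 25.00 sin 23.6° = 10.01 m/s and v_y0 = 25.00 cos 23.6° = 22.91 m/s.
Flight time T = 2 v_y0 / g = 2.141 s.
Range: R = vₓ T = 10.01 × 2.141 = 21.43 m.

21.43 m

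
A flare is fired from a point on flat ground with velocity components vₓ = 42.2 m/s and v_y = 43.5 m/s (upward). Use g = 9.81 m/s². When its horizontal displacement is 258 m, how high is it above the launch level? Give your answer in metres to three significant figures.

At x = 258 m, t = x/vₓ = 258/42.20 = 6.114 s.
Height: y = v_y0 t − ½ g t² = 43.50 × 6.114 − 4.905 × 6.114² = 265.9 − 183.3 = 82.61 m.

82.6 m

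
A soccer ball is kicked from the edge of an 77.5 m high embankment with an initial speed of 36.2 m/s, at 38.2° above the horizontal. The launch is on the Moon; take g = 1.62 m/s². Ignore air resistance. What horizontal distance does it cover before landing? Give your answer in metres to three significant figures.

875 m

vₓ = 36.20 cos 38.2° = 28.45 m/s; v_y0 = 36.20 sin 38.2° = 22.39 m/s.
With up positive and y = 0 at the ground: y(t) = 77.5 + (22.39) t − 0.8100 t². Setting y = 0 and taking the positive root: t = [22.39 + √(22.39² + 2·1.62·77.5)] / 1.62 = (22.39 + 27.43) / 1.62 = 30.75 s.
Horizontal distance: R = vₓ t = 28.45 × 30.75 = 874.8 m.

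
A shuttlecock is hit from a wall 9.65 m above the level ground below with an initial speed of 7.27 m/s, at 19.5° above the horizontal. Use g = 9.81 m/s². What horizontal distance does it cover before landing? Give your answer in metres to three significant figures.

11.5 m

Resolve: vₓ = 7.270 cos 19.5° = 6.853 m/s and v_y0 = 7.270 sin 19.5° = 2.427 m/s.
The projectile lands when y = 9.65 + (2.427) t − ½·9.81·t² = 0. Positive root: t = (2.427 + √(2.427² + 2·9.81·9.65)) / 9.81 = (2.427 + 13.97) / 9.81 = 1.672 s.
Horizontal distance: R = vₓ t = 6.853 × 1.672 = 11.46 m.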